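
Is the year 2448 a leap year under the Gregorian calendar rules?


Gregorian leap year rule: divisible by 4, but not by 100, unless also by 400.
2448 is divisible by 4 but not 100 -> leap year

Yes


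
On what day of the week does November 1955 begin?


Target: November 1, 1955
Anchor: Jan 1, 1955. With p = 1955 - 1 = 1954: (p + p//4 - p//100 + p//400) mod 7 = (1954 + 488 - 19 + 4) mod 7 = 2427 mod 7 = 5 -> Saturday (Mon=0 ... Sun=6)
Days before November (Jan-Oct): 304 days
Weekday index = (5 + 304) mod 7 = 1

Tuesday


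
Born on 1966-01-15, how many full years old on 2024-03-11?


Birth: 1966-01-15
Reference: 2024-03-11
Year difference: 2024 - 1966 = 58

58 years old


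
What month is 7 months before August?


August is month 8
8 - 7 = 1

January


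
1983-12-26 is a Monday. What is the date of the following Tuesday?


Current: Monday
Target: Tuesday
Days ahead: 1

Next Tuesday: 1983-12-27


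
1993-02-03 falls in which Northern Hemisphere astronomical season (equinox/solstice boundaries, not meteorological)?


Date: February 3
Astronomical Winter (approx.; exact equinox/solstice day varies by year): December 21 to March 19
February 3 falls within the Winter window

Winter


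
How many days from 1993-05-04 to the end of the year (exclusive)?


Day of year: 124 of 365
Remaining = 365 - 124

241 days


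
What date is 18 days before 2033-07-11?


Start: 2033-07-11, subtract 18 days
Back 11 days from July 11 reaches June 30, 2033 -> 7 left
June 2033: 30 - 7 = 23 -> lands on June 23

Result: 2033-06-23


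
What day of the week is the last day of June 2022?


June 2022 has 30 days
Anchor: Jan 1, 2022. With p = 2022 - 1 = 2021: (p + p//4 - p//100 + p//400) mod 7 = (2021 + 505 - 20 + 5) mod 7 = 2511 mod 7 = 5 -> Saturday (Mon=0 ... Sun=6)
Days before June (Jan-May): 151; June 1 index = (5 + 151) mod 7 = 2 -> Wednesday
Last day offset: 30 - 1 = 29 days
Weekday index = (2 + 29) mod 7 = 3

Thursday, June 30


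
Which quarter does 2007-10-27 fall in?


Month: October (month 10)
Q1: Jan-Mar, Q2: Apr-Jun, Q3: Jul-Sep, Q4: Oct-Dec

Q4


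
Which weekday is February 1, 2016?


Target: February 1, 2016
Anchor: Jan 1, 2016. With p = 2016 - 1 = 2015: (p + p//4 - p//100 + p//400) mod 7 = (2015 + 503 - 20 + 5) mod 7 = 2503 mod 7 = 4 -> Friday (Mon=0 ... Sun=6)
Days before February (Jan): 31 days
Weekday index = (4 + 31) mod 7 = 0

Monday


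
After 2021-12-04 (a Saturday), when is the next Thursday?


Current: Saturday
Target: Thursday
Days ahead: 5

Next Thursday: 2021-12-09


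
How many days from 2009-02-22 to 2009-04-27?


From 2009-02-22 to 2009-04-27
2009-02-22: days before February = 31; day of year = 31 + 22 = 53
2009-04-27: days before April = 31 + 28 + 31 = 90 (2009 is not a leap year); day of year = 90 + 27 = 117
Same year: 117 - 53 = 64

64 days


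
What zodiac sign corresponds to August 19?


Date: August 19
Conventional tropical zodiac dates: Leo from July 23 onward; Virgo starts August 23
August 19 falls within the Leo range

Leo


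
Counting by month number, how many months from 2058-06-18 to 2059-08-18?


From June 2058 to August 2059
1 year * 12 = 12 months, plus 2 months = 14

14 months


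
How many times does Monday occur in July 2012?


July 2012 has 31 days
Anchor: Jan 1, 2012. With p = 2012 - 1 = 2011: (p + p//4 - p//100 + p//400) mod 7 = (2011 + 502 - 20 + 5) mod 7 = 2498 mod 7 = 6 -> Sunday (Mon=0 ... Sun=6)
Days before July (Jan-Jun): 182; July 1 index = (6 + 182) mod 7 = 6 -> Sunday
First Monday is July 2
Mondays: 2, 9, 16, 23, 30

5 Mondays


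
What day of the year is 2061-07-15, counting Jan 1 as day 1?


Date: July 15, 2061
Days in months 1 through 6: 181
Plus 15 days in July

Day of year: 196


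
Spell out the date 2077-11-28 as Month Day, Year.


ISO 2077-11-28 parses as year=2077, month=11, day=28
Month 11 -> November

November 28, 2077


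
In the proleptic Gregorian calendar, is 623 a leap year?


Gregorian leap year rule: divisible by 4, but not by 100, unless also by 400.
623 is not divisible by 4 -> not a leap year

No


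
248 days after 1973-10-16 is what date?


Start: 1973-10-16, add 248 days
October 1973 has 31 days: 31 - 16 = 15 days to October 31 -> 233 left
November 1973 has 30 days -> 203 left
December 1973 has 31 days -> 172 left
January 1974 has 31 days -> 141 left
February 1974 has 28 days -> 113 left
March 1974 has 31 days -> 82 left
April 1974 has 30 days -> 52 left
May 1974 has 31 days -> 21 left
June 1974: 21 <= 30 -> lands on June 21

Result: 1974-06-21


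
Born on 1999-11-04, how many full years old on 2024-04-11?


Birth: 1999-11-04
Reference: 2024-04-11
Year difference: 2024 - 1999 = 25
Birthday not yet reached in 2024, subtract 1

24 years old


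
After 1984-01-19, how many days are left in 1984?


Day of year: 19 of 366
Remaining = 366 - 19

347 days


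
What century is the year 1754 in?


Century = (year - 1) // 100 + 1
= (1754 - 1) // 100 + 1
= 1753 // 100 + 1
= 17 + 1

18th century


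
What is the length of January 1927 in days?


January 1927

31 days


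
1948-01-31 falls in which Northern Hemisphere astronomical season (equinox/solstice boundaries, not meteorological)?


Date: January 31
Astronomical Winter (approx.; exact equinox/solstice day varies by year): December 21 to March 19
January 31 falls within the Winter window

Winter


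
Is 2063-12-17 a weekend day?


Anchor: Jan 1, 2063. With p = 2063 - 1 = 2062: (p + p//4 - p//100 + p//400) mod 7 = (2062 + 515 - 20 + 5) mod 7 = 2562 mod 7 = 0 -> Monday (Mon=0 ... Sun=6)
Day of year: 351; offset = 350
Weekday index = (0 + 350) mod 7 = 0 -> Monday
Weekend days: Saturday, Sunday

No


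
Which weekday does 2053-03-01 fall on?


Date: March 1, 2053
Anchor: Jan 1, 2053. With p = 2053 - 1 = 2052: (p + p//4 - p//100 + p//400) mod 7 = (2052 + 513 - 20 + 5) mod 7 = 2550 mod 7 = 2 -> Wednesday (Mon=0 ... Sun=6)
Days before March (Jan-Feb): 59; offset = 59 + 1 - 1 = 59
Weekday index = (2 + 59) mod 7 = 5

Day of the week: Saturday


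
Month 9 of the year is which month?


Month 9 of 12

September


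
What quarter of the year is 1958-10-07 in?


Month: October (month 10)
Q1: Jan-Mar, Q2: Apr-Jun, Q3: Jul-Sep, Q4: Oct-Dec

Q4


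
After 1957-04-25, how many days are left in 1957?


Day of year: 115 of 365
Remaining = 365 - 115

250 days


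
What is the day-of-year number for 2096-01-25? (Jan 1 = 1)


Date: January 25, 2096
No months before January
Plus 25 days in January

Day of year: 25


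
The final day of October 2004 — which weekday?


October 2004 has 31 days
Anchor: Jan 1, 2004. With p = 2004 - 1 = 2003: (p + p//4 - p//100 + p//400) mod 7 = (2003 + 500 - 20 + 5) mod 7 = 2488 mod 7 = 3 -> Thursday (Mon=0 ... Sun=6)
Days before October (Jan-Sep): 274; October 1 index = (3 + 274) mod 7 = 4 -> Friday
Last day offset: 31 - 1 = 30 days
Weekday index = (4 + 30) mod 7 = 6

Sunday, October 31


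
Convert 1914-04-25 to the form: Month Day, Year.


ISO 1914-04-25 parses as year=1914, month=04, day=25
Month 4 -> April

April 25, 1914


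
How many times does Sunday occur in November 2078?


November 2078 has 30 days
Anchor: Jan 1, 2078. With p = 2078 - 1 = 2077: (p + p//4 - p//100 + p//400) mod 7 = (2077 + 519 - 20 + 5) mod 7 = 2581 mod 7 = 5 -> Saturday (Mon=0 ... Sun=6)
Days before November (Jan-Oct): 304; November 1 index = (5 + 304) mod 7 = 1 -> Tuesday
First Sunday is November 6
Sundays: 6, 13, 20, 27

4 Sundays


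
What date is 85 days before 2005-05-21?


Start: 2005-05-21, subtract 85 days
Back 21 days from May 21 reaches April 30, 2005 -> 64 left
April 2005 has 30 days -> back to March 31, 2005 -> 34 left
March 2005 has 31 days -> back to February 28, 2005 -> 3 left
February 2005: 28 - 3 = 25 -> lands on February 25

Result: 2005-02-25


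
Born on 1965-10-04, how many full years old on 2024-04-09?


Birth: 1965-10-04
Reference: 2024-04-09
Year difference: 2024 - 1965 = 59
Birthday not yet reached in 2024, subtract 1

58 years old


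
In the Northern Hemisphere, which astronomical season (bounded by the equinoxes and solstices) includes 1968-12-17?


Date: December 17
Astronomical Autumn (approx.; exact equinox/solstice day varies by year): September 22 to December 20
December 17 falls within the Autumn window

Autumn


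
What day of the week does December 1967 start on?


Target: December 1, 1967
Anchor: Jan 1, 1967. With p = 1967 - 1 = 1966: (p + p//4 - p//100 + p//400) mod 7 = (1966 + 491 - 19 + 4) mod 7 = 2442 mod 7 = 6 -> Sunday (Mon=0 ... Sun=6)
Days before December (Jan-Nov): 334 days
Weekday index = (6 + 334) mod 7 = 4

Friday


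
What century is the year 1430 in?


Century = (year - 1) // 100 + 1
= (1430 - 1) // 100 + 1
= 1429 // 100 + 1
= 14 + 1

15th century


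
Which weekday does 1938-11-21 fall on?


Date: November 21, 1938
Anchor: Jan 1, 1938. With p = 1938 - 1 = 1937: (p + p//4 - p//100 + p//400) mod 7 = (1937 + 484 - 19 + 4) mod 7 = 2406 mod 7 = 5 -> Saturday (Mon=0 ... Sun=6)
Days before November (Jan-Oct): 304; offset = 304 + 21 - 1 = 324
Weekday index = (5 + 324) mod 7 = 0

Day of the week: Monday


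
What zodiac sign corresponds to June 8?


Date: June 8
Conventional tropical zodiac dates: Gemini from May 21 onward; Cancer starts June 21
June 8 falls within the Gemini range

Gemini


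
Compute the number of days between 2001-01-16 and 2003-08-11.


From 2001-01-16 to 2003-08-11
2001-01-16: day of year = 16
2003-08-11: days before August = 31 + 28 + 31 + 30 + 31 + 30 + 31 = 212 (2003 is not a leap year); day of year = 212 + 11 = 223
Rest of 2001: 365 - 16 = 349
Full years 2002 (365): 365
Total = 349 + 365 + 223 = 937

937 days


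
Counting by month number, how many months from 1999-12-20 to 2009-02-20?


From December 1999 to February 2009
10 years * 12 = 120 months, minus 10 months = 110

110 months


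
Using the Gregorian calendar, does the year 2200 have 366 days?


Gregorian leap year rule: divisible by 4, but not by 100, unless also by 400.
2200 is divisible by 100 but not 400 -> not a leap year

No


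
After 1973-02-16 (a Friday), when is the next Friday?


Current: Friday
Target: Friday
Days ahead: 7

Next Friday: 1973-02-23


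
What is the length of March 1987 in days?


March 1987

31 days


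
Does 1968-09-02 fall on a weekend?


Anchor: Jan 1, 1968. With p = 1968 - 1 = 1967: (p + p//4 - p//100 + p//400) mod 7 = (1967 + 491 - 19 + 4) mod 7 = 2443 mod 7 = 0 -> Monday (Mon=0 ... Sun=6)
Day of year: 246; offset = 245
Weekday index = (0 + 245) mod 7 = 0 -> Monday
Weekend days: Saturday, Sunday

No


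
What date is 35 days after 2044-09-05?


Start: 2044-09-05, add 35 days
September 2044 has 30 days: 30 - 5 = 25 days to September 30 -> 10 left
October 2044: 10 <= 31 -> lands on October 10

Result: 2044-10-10


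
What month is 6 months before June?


June is month 6
6 - 6 = 0; wrap: 0 + 12 = 12

December


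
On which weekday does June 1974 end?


June 1974 has 30 days
Anchor: Jan 1, 1974. With p = 1974 - 1 = 1973: (p + p//4 - p//100 + p//400) mod 7 = (1973 + 493 - 19 + 4) mod 7 = 2451 mod 7 = 1 -> Tuesday (Mon=0 ... Sun=6)
Days before June (Jan-May): 151; June 1 index = (1 + 151) mod 7 = 5 -> Saturday
Last day offset: 30 - 1 = 29 days
Weekday index = (5 + 29) mod 7 = 6

Sunday, June 30


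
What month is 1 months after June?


June is month 6
6 + 1 = 7

July


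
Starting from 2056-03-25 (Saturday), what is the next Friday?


Current: Saturday
Target: Friday
Days ahead: 6

Next Friday: 2056-03-31


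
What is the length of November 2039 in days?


November 2039

30 days


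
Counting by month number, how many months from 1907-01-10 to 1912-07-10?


From January 1907 to July 1912
5 years * 12 = 60 months, plus 6 months = 66

66 months


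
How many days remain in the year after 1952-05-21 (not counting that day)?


Day of year: 142 of 366
Remaining = 366 - 142

224 days


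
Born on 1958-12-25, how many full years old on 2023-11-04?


Birth: 1958-12-25
Reference: 2023-11-04
Year difference: 2023 - 1958 = 65
Birthday not yet reached in 2023, subtract 1

64 years old


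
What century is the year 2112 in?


Century = (year - 1) // 100 + 1
= (2112 - 1) // 100 + 1
= 2111 // 100 + 1
= 21 + 1

22nd century


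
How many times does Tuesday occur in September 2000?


September 2000 has 30 days
Anchor: Jan 1, 2000. With p = 2000 - 1 = 1999: (p + p//4 - p//100 + p//400) mod 7 = (1999 + 499 - 19 + 4) mod 7 = 2483 mod 7 = 5 -> Saturday (Mon=0 ... Sun=6)
Days before September (Jan-Aug): 244; September 1 index = (5 + 244) mod 7 = 4 -> Friday
First Tuesday is September 5
Tuesdays: 5, 12, 19, 26

4 Tuesdays


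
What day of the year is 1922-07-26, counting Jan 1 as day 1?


Date: July 26, 1922
Days in months 1 through 6: 181
Plus 26 days in July

Day of year: 207


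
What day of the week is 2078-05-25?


Date: May 25, 2078
Anchor: Jan 1, 2078. With p = 2078 - 1 = 2077: (p + p//4 - p//100 + p//400) mod 7 = (2077 + 519 - 20 + 5) mod 7 = 2581 mod 7 = 5 -> Saturday (Mon=0 ... Sun=6)
Days before May (Jan-Apr): 120; offset = 120 + 25 - 1 = 144
Weekday index = (5 + 144) mod 7 = 2

Day of the week: Wednesday


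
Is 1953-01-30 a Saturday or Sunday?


Anchor: Jan 1, 1953. With p = 1953 - 1 = 1952: (p + p//4 - p//100 + p//400) mod 7 = (1952 + 488 - 19 + 4) mod 7 = 2425 mod 7 = 3 -> Thursday (Mon=0 ... Sun=6)
Day of year: 30; offset = 29
Weekday index = (3 + 29) mod 7 = 4 -> Friday
Weekend days: Saturday, Sunday

No


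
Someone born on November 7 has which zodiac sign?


Date: November 7
Conventional tropical zodiac dates: Scorpio from October 23 onward; Sagittarius starts November 22
November 7 falls within the Scorpio range

Scorpio


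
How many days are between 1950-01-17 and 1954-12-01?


From 1950-01-17 to 1954-12-01
1950-01-17: day of year = 17
1954-12-01: days before December = 31 + 28 + 31 + 30 + 31 + 30 + 31 + 31 + 30 + 31 + 30 = 334 (1954 is not a leap year); day of year = 334 + 1 = 335
Rest of 1950: 365 - 17 = 348
Full years 1951 (365), 1952 (366), 1953 (365): 1096
Total = 348 + 1096 + 335 = 1779

1779 days


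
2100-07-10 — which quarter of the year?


Month: July (month 7)
Q1: Jan-Mar, Q2: Apr-Jun, Q3: Jul-Sep, Q4: Oct-Dec

Q3


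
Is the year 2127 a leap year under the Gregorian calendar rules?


Gregorian leap year rule: divisible by 4, but not by 100, unless also by 400.
2127 is not divisible by 4 -> not a leap year

No


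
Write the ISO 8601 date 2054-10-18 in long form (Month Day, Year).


ISO 2054-10-18 parses as year=2054, month=10, day=18
Month 10 -> October

October 18, 2054


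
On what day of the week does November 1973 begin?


Target: November 1, 1973
Anchor: Jan 1, 1973. With p = 1973 - 1 = 1972: (p + p//4 - p//100 + p//400) mod 7 = (1972 + 493 - 19 + 4) mod 7 = 2450 mod 7 = 0 -> Monday (Mon=0 ... Sun=6)
Days before November (Jan-Oct): 304 days
Weekday index = (0 + 304) mod 7 = 3

Thursday


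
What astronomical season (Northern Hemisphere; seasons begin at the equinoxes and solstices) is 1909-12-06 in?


Date: December 6
Astronomical Autumn (approx.; exact equinox/solstice day varies by year): September 22 to December 20
December 6 falls within the Autumn window

Autumn


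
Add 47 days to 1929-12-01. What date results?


Start: 1929-12-01, add 47 days
December 1929 has 31 days: 31 - 1 = 30 days to December 31 -> 17 left
January 1930: 17 <= 31 -> lands on January 17

Result: 1930-01-17


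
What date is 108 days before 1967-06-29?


Start: 1967-06-29, subtract 108 days
Back 29 days from June 29 reaches May 31, 1967 -> 79 left
May 1967 has 31 days -> back to April 30, 1967 -> 48 left
April 1967 has 30 days -> back to March 31, 1967 -> 18 left
March 1967: 31 - 18 = 13 -> lands on March 13

Result: 1967-03-13


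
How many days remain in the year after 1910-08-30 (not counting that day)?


Day of year: 242 of 365
Remaining = 365 - 242

123 days


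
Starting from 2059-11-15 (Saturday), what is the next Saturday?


Current: Saturday
Target: Saturday
Days ahead: 7

Next Saturday: 2059-11-22


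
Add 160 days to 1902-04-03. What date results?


Start: 1902-04-03, add 160 days
April 1902 has 30 days: 30 - 3 = 27 days to April 30 -> 133 left
May 1902 has 31 days -> 102 left
June 1902 has 30 days -> 72 left
July 1902 has 31 days -> 41 left
August 1902 has 31 days -> 10 left
September 1902: 10 <= 30 -> lands on September 10

Result: 1902-09-10


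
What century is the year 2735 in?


Century = (year - 1) // 100 + 1
= (2735 - 1) // 100 + 1
= 2734 // 100 + 1
= 27 + 1

28th century


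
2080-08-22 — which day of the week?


Date: August 22, 2080
Anchor: Jan 1, 2080. With p = 2080 - 1 = 2079: (p + p//4 - p//100 + p//400) mod 7 = (2079 + 519 - 20 + 5) mod 7 = 2583 mod 7 = 0 -> Monday (Mon=0 ... Sun=6)
Days before August (Jan-Jul): 213; offset = 213 + 22 - 1 = 234
Weekday index = (0 + 234) mod 7 = 3

Day of the week: Thursday


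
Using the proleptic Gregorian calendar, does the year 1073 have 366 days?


Gregorian leap year rule: divisible by 4, but not by 100, unless also by 400.
1073 is not divisible by 4 -> not a leap year

No


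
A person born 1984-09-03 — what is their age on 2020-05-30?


Birth: 1984-09-03
Reference: 2020-05-30
Year difference: 2020 - 1984 = 36
Birthday not yet reached in 2020, subtract 1

35 years old


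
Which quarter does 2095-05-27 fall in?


Month: May (month 5)
Q1: Jan-Mar, Q2: Apr-Jun, Q3: Jul-Sep, Q4: Oct-Dec

Q2


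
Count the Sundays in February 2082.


February 2082 has 28 days
Anchor: Jan 1, 2082. With p = 2082 - 1 = 2081: (p + p//4 - p//100 + p//400) mod 7 = (2081 + 520 - 20 + 5) mod 7 = 2586 mod 7 = 3 -> Thursday (Mon=0 ... Sun=6)
Days before February (Jan): 31; February 1 index = (3 + 31) mod 7 = 6 -> Sunday
First Sunday is February 1
Sundays: 1, 8, 15, 22

4 Sundays


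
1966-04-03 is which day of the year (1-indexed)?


Date: April 3, 1966
Days in months 1 through 3: 90
Plus 3 days in April

Day of year: 93


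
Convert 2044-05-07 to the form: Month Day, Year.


ISO 2044-05-07 parses as year=2044, month=05, day=07
Month 5 -> May

May 7, 2044


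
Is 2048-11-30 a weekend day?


Anchor: Jan 1, 2048. With p = 2048 - 1 = 2047: (p + p//4 - p//100 + p//400) mod 7 = (2047 + 511 - 20 + 5) mod 7 = 2543 mod 7 = 2 -> Wednesday (Mon=0 ... Sun=6)
Day of year: 335; offset = 334
Weekday index = (2 + 334) mod 7 = 0 -> Monday
Weekend days: Saturday, Sunday

No


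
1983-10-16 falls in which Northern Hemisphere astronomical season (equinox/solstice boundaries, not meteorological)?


Date: October 16
Astronomical Autumn (approx.; exact equinox/solstice day varies by year): September 22 to December 20
October 16 falls within the Autumn window

Autumn


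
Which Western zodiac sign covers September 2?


Date: September 2
Conventional tropical zodiac dates: Virgo from August 23 onward; Libra starts September 23
September 2 falls within the Virgo range

Virgo


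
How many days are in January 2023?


January 2023

31 days


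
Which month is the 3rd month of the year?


Month 3 of 12

March


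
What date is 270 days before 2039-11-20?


Start: 2039-11-20, subtract 270 days
Back 20 days from November 20 reaches October 31, 2039 -> 250 left
October 2039 has 31 days -> back to September 30, 2039 -> 219 left
September 2039 has 30 days -> back to August 31, 2039 -> 189 left
August 2039 has 31 days -> back to July 31, 2039 -> 158 left
July 2039 has 31 days -> back to June 30, 2039 -> 127 left
June 2039 has 30 days -> back to May 31, 2039 -> 97 left
May 2039 has 31 days -> back to April 30, 2039 -> 66 left
April 2039 has 30 days -> back to March 31, 2039 -> 36 left
March 2039 has 31 days -> back to February 28, 2039 -> 5 left
February 2039: 28 - 5 = 23 -> lands on February 23

Result: 2039-02-23


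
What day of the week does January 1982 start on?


Target: January 1, 1982
Anchor: Jan 1, 1982. With p = 1982 - 1 = 1981: (p + p//4 - p//100 + p//400) mod 7 = (1981 + 495 - 19 + 4) mod 7 = 2461 mod 7 = 4 -> Friday (Mon=0 ... Sun=6)
Offset from anchor: 0 days
Weekday index = (4 + 0) mod 7 = 4

Friday


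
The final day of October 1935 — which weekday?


October 1935 has 31 days
Anchor: Jan 1, 1935. With p = 1935 - 1 = 1934: (p + p//4 - p//100 + p//400) mod 7 = (1934 + 483 - 19 + 4) mod 7 = 2402 mod 7 = 1 -> Tuesday (Mon=0 ... Sun=6)
Days before October (Jan-Sep): 273; October 1 index = (1 + 273) mod 7 = 1 -> Tuesday
Last day offset: 31 - 1 = 30 days
Weekday index = (1 + 30) mod 7 = 3

Thursday, October 31


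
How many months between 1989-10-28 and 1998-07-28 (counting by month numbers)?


From October 1989 to July 1998
9 years * 12 = 108 months, minus 3 months = 105

105 months


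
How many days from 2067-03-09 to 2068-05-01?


From 2067-03-09 to 2068-05-01
2067-03-09: days before March = 31 + 28 = 59 (2067 is not a leap year); day of year = 59 + 9 = 68
2068-05-01: days before May = 31 + 29 + 31 + 30 = 121 (2068 is a leap year); day of year = 121 + 1 = 122
Rest of 2067: 365 - 68 = 297
Total = 297 + 122 = 419

419 days


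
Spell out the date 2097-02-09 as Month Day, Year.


ISO 2097-02-09 parses as year=2097, month=02, day=09
Month 2 -> February

February 9, 2097


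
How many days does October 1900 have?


October 1900

31 days


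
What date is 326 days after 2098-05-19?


Start: 2098-05-19, add 326 days
May 2098 has 31 days: 31 - 19 = 12 days to May 31 -> 314 left
June 2098 has 30 days -> 284 left
July 2098 has 31 days -> 253 left
August 2098 has 31 days -> 222 left
September 2098 has 30 days -> 192 left
October 2098 has 31 days -> 161 left
November 2098 has 30 days -> 131 left
December 2098 has 31 days -> 100 left
January 2099 has 31 days -> 69 left
February 2099 has 28 days -> 41 left
March 2099 has 31 days -> 10 left
April 2099: 10 <= 30 -> lands on April 10

Result: 2099-04-10


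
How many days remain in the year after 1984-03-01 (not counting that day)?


Day of year: 61 of 366
Remaining = 366 - 61

305 days


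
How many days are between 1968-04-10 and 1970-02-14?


From 1968-04-10 to 1970-02-14
1968-04-10: days before April = 31 + 29 + 31 = 91 (1968 is a leap year); day of year = 91 + 10 = 101
1970-02-14: days before February = 31; day of year = 31 + 14 = 45
Rest of 1968: 366 - 101 = 265
Full years 1969 (365): 365
Total = 265 + 365 + 45 = 675

675 days


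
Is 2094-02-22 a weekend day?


Anchor: Jan 1, 2094. With p = 2094 - 1 = 2093: (p + p//4 - p//100 + p//400) mod 7 = (2093 + 523 - 20 + 5) mod 7 = 2601 mod 7 = 4 -> Friday (Mon=0 ... Sun=6)
Day of year: 53; offset = 52
Weekday index = (4 + 52) mod 7 = 0 -> Monday
Weekend days: Saturday, Sunday

No


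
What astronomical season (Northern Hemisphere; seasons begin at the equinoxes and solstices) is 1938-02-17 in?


Date: February 17
Astronomical Winter (approx.; exact equinox/solstice day varies by year): December 21 to March 19
February 17 falls within the Winter window

Winter


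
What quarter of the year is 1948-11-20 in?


Month: November (month 11)
Q1: Jan-Mar, Q2: Apr-Jun, Q3: Jul-Sep, Q4: Oct-Dec

Q4


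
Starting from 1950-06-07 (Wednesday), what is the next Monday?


Current: Wednesday
Target: Monday
Days ahead: 5

Next Monday: 1950-06-12


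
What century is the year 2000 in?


Century = (year - 1) // 100 + 1
= (2000 - 1) // 100 + 1
= 1999 // 100 + 1
= 19 + 1

20th century


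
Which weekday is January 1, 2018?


Target: January 1, 2018
Anchor: Jan 1, 2018. With p = 2018 - 1 = 2017: (p + p//4 - p//100 + p//400) mod 7 = (2017 + 504 - 20 + 5) mod 7 = 2506 mod 7 = 0 -> Monday (Mon=0 ... Sun=6)
Offset from anchor: 0 days
Weekday index = (0 + 0) mod 7 = 0

Monday


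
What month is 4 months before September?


September is month 9
9 - 4 = 5

May


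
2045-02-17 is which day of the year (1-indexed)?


Date: February 17, 2045
Days in months 1 through 1: 31
Plus 17 days in February

Day of year: 48


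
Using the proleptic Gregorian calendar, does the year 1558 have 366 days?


Gregorian leap year rule: divisible by 4, but not by 100, unless also by 400.
1558 is not divisible by 4 -> not a leap year

No


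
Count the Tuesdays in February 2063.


February 2063 has 28 days
Anchor: Jan 1, 2063. With p = 2063 - 1 = 2062: (p + p//4 - p//100 + p//400) mod 7 = (2062 + 515 - 20 + 5) mod 7 = 2562 mod 7 = 0 -> Monday (Mon=0 ... Sun=6)
Days before February (Jan): 31; February 1 index = (0 + 31) mod 7 = 3 -> Thursday
First Tuesday is February 6
Tuesdays: 6, 13, 20, 27

4 Tuesdays


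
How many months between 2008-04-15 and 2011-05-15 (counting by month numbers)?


From April 2008 to May 2011
3 years * 12 = 36 months, plus 1 month = 37

37 months


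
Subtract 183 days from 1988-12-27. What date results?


Start: 1988-12-27, subtract 183 days
Back 27 days from December 27 reaches November 30, 1988 -> 156 left
November 1988 has 30 days -> back to October 31, 1988 -> 126 left
October 1988 has 31 days -> back to September 30, 1988 -> 95 left
September 1988 has 30 days -> back to August 31, 1988 -> 65 left
August 1988 has 31 days -> back to July 31, 1988 -> 34 left
July 1988 has 31 days -> back to June 30, 1988 -> 3 left
June 1988: 30 - 3 = 27 -> lands on June 27

Result: 1988-06-27


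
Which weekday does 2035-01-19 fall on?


Date: January 19, 2035
Anchor: Jan 1, 2035. With p = 2035 - 1 = 2034: (p + p//4 - p//100 + p//400) mod 7 = (2034 + 508 - 20 + 5) mod 7 = 2527 mod 7 = 0 -> Monday (Mon=0 ... Sun=6)
Days into year = 19 - 1 = 18
Weekday index = (0 + 18) mod 7 = 4

Day of the week: Friday


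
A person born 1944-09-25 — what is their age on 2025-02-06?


Birth: 1944-09-25
Reference: 2025-02-06
Year difference: 2025 - 1944 = 81
Birthday not yet reached in 2025, subtract 1

80 years old


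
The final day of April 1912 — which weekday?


April 1912 has 30 days
Anchor: Jan 1, 1912. With p = 1912 - 1 = 1911: (p + p//4 - p//100 + p//400) mod 7 = (1911 + 477 - 19 + 4) mod 7 = 2373 mod 7 = 0 -> Monday (Mon=0 ... Sun=6)
Days before April (Jan-Mar): 91; April 1 index = (0 + 91) mod 7 = 0 -> Monday
Last day offset: 30 - 1 = 29 days
Weekday index = (0 + 29) mod 7 = 1

Tuesday, April 30


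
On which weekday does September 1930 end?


September 1930 has 30 days
Anchor: Jan 1, 1930. With p = 1930 - 1 = 1929: (p + p//4 - p//100 + p//400) mod 7 = (1929 + 482 - 19 + 4) mod 7 = 2396 mod 7 = 2 -> Wednesday (Mon=0 ... Sun=6)
Days before September (Jan-Aug): 243; September 1 index = (2 + 243) mod 7 = 0 -> Monday
Last day offset: 30 - 1 = 29 days
Weekday index = (0 + 29) mod 7 = 1

Tuesday, September 30


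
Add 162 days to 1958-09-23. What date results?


Start: 1958-09-23, add 162 days
September 1958 has 30 days: 30 - 23 = 7 days to September 30 -> 155 left
October 1958 has 31 days -> 124 left
November 1958 has 30 days -> 94 left
December 1958 has 31 days -> 63 left
January 1959 has 31 days -> 32 left
February 1959 has 28 days -> 4 left
March 1959: 4 <= 31 -> lands on March 4

Result: 1959-03-04


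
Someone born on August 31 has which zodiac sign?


Date: August 31
Conventional tropical zodiac dates: Virgo from August 23 onward; Libra starts September 23
August 31 falls within the Virgo range

Virgo


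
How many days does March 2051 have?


March 2051

31 days


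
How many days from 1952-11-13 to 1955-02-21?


From 1952-11-13 to 1955-02-21
1952-11-13: days before November = 31 + 29 + 31 + 30 + 31 + 30 + 31 + 31 + 30 + 31 = 305 (1952 is a leap year); day of year = 305 + 13 = 318
1955-02-21: days before February = 31; day of year = 31 + 21 = 52
Rest of 1952: 366 - 318 = 48
Full years 1953 (365), 1954 (365): 730
Total = 48 + 730 + 52 = 830

830 days


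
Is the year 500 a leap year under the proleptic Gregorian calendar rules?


Gregorian leap year rule: divisible by 4, but not by 100, unless also by 400.
500 is divisible by 100 but not 400 -> not a leap year

No


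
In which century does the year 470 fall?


Century = (year - 1) // 100 + 1
= (470 - 1) // 100 + 1
= 469 // 100 + 1
= 4 + 1

5th century


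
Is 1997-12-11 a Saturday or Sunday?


Anchor: Jan 1, 1997. With p = 1997 - 1 = 1996: (p + p//4 - p//100 + p//400) mod 7 = (1996 + 499 - 19 + 4) mod 7 = 2480 mod 7 = 2 -> Wednesday (Mon=0 ... Sun=6)
Day of year: 345; offset = 344
Weekday index = (2 + 344) mod 7 = 3 -> Thursday
Weekend days: Saturday, Sunday

No


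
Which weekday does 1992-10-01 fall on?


Date: October 1, 1992
Anchor: Jan 1, 1992. With p = 1992 - 1 = 1991: (p + p//4 - p//100 + p//400) mod 7 = (1991 + 497 - 19 + 4) mod 7 = 2473 mod 7 = 2 -> Wednesday (Mon=0 ... Sun=6)
Days before October (Jan-Sep): 274; offset = 274 + 1 - 1 = 274
Weekday index = (2 + 274) mod 7 = 3

Day of the week: Thursday


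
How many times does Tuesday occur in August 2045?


August 2045 has 31 days
Anchor: Jan 1, 2045. With p = 2045 - 1 = 2044: (p + p//4 - p//100 + p//400) mod 7 = (2044 + 511 - 20 + 5) mod 7 = 2540 mod 7 = 6 -> Sunday (Mon=0 ... Sun=6)
Days before August (Jan-Jul): 212; August 1 index = (6 + 212) mod 7 = 1 -> Tuesday
First Tuesday is August 1
Tuesdays: 1, 8, 15, 22, 29

5 Tuesdays


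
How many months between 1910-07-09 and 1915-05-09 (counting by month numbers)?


From July 1910 to May 1915
5 years * 12 = 60 months, minus 2 months = 58

58 months


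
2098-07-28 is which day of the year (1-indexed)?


Date: July 28, 2098
Days in months 1 through 6: 181
Plus 28 days in July

Day of year: 209


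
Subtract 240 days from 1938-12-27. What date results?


Start: 1938-12-27, subtract 240 days
Back 27 days from December 27 reaches November 30, 1938 -> 213 left
November 1938 has 30 days -> back to October 31, 1938 -> 183 left
October 1938 has 31 days -> back to September 30, 1938 -> 152 left
September 1938 has 30 days -> back to August 31, 1938 -> 122 left
August 1938 has 31 days -> back to July 31, 1938 -> 91 left
July 1938 has 31 days -> back to June 30, 1938 -> 60 left
June 1938 has 30 days -> back to May 31, 1938 -> 30 left
May 1938: 31 - 30 = 1 -> lands on May 1

Result: 1938-05-01


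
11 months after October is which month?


October is month 10
10 + 11 = 21; wrap: 21 - 12 = 9

September


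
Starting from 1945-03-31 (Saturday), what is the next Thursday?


Current: Saturday
Target: Thursday
Days ahead: 5

Next Thursday: 1945-04-05


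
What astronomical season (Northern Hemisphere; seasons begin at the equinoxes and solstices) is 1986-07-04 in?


Date: July 4
Astronomical Summer (approx.; exact equinox/solstice day varies by year): June 21 to September 21
July 4 falls within the Summer window

Summer


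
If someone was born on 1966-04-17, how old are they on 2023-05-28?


Birth: 1966-04-17
Reference: 2023-05-28
Year difference: 2023 - 1966 = 57

57 years old


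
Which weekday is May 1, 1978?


Target: May 1, 1978
Anchor: Jan 1, 1978. With p = 1978 - 1 = 1977: (p + p//4 - p//100 + p//400) mod 7 = (1977 + 494 - 19 + 4) mod 7 = 2456 mod 7 = 6 -> Sunday (Mon=0 ... Sun=6)
Days before May (Jan-Apr): 120 days
Weekday index = (6 + 120) mod 7 = 0

Monday


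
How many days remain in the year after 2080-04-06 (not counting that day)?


Day of year: 97 of 366
Remaining = 366 - 97

269 days


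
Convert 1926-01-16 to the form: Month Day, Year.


ISO 1926-01-16 parses as year=1926, month=01, day=16
Month 1 -> January

January 16, 1926


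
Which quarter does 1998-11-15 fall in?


Month: November (month 11)
Q1: Jan-Mar, Q2: Apr-Jun, Q3: Jul-Sep, Q4: Oct-Dec

Q4


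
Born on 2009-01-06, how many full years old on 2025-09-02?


Birth: 2009-01-06
Reference: 2025-09-02
Year difference: 2025 - 2009 = 16

16 years old


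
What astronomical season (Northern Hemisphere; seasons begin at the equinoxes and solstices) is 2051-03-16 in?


Date: March 16
Astronomical Winter (approx.; exact equinox/solstice day varies by year): December 21 to March 19
March 16 falls within the Winter window

Winter


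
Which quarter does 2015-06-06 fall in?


Month: June (month 6)
Q1: Jan-Mar, Q2: Apr-Jun, Q3: Jul-Sep, Q4: Oct-Dec

Q2


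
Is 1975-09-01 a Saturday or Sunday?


Anchor: Jan 1, 1975. With p = 1975 - 1 = 1974: (p + p//4 - p//100 + p//400) mod 7 = (1974 + 493 - 19 + 4) mod 7 = 2452 mod 7 = 2 -> Wednesday (Mon=0 ... Sun=6)
Day of year: 244; offset = 243
Weekday index = (2 + 243) mod 7 = 0 -> Monday
Weekend days: Saturday, Sunday

No


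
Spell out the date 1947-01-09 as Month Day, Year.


ISO 1947-01-09 parses as year=1947, month=01, day=09
Month 1 -> January

January 9, 1947


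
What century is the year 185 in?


Century = (year - 1) // 100 + 1
= (185 - 1) // 100 + 1
= 184 // 100 + 1
= 1 + 1

2nd century


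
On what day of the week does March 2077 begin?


Target: March 1, 2077
Anchor: Jan 1, 2077. With p = 2077 - 1 = 2076: (p + p//4 - p//100 + p//400) mod 7 = (2076 + 519 - 20 + 5) mod 7 = 2580 mod 7 = 4 -> Friday (Mon=0 ... Sun=6)
Days before March (Jan-Feb): 59 days
Weekday index = (4 + 59) mod 7 = 0

Monday


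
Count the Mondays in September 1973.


September 1973 has 30 days
Anchor: Jan 1, 1973. With p = 1973 - 1 = 1972: (p + p//4 - p//100 + p//400) mod 7 = (1972 + 493 - 19 + 4) mod 7 = 2450 mod 7 = 0 -> Monday (Mon=0 ... Sun=6)
Days before September (Jan-Aug): 243; September 1 index = (0 + 243) mod 7 = 5 -> Saturday
First Monday is September 3
Mondays: 3, 10, 17, 24

4 Mondays


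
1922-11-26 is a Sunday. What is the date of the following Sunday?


Current: Sunday
Target: Sunday
Days ahead: 7

Next Sunday: 1922-12-03


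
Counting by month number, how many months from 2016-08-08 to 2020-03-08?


From August 2016 to March 2020
4 years * 12 = 48 months, minus 5 months = 43

43 months


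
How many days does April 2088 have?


April 2088

30 days


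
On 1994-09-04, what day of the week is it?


Date: September 4, 1994
Anchor: Jan 1, 1994. With p = 1994 - 1 = 1993: (p + p//4 - p//100 + p//400) mod 7 = (1993 + 498 - 19 + 4) mod 7 = 2476 mod 7 = 5 -> Saturday (Mon=0 ... Sun=6)
Days before September (Jan-Aug): 243; offset = 243 + 4 - 1 = 246
Weekday index = (5 + 246) mod 7 = 6

Day of the week: Sunday


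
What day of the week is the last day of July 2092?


July 2092 has 31 days
Anchor: Jan 1, 2092. With p = 2092 - 1 = 2091: (p + p//4 - p//100 + p//400) mod 7 = (2091 + 522 - 20 + 5) mod 7 = 2598 mod 7 = 1 -> Tuesday (Mon=0 ... Sun=6)
Days before July (Jan-Jun): 182; July 1 index = (1 + 182) mod 7 = 1 -> Tuesday
Last day offset: 31 - 1 = 30 days
Weekday index = (1 + 30) mod 7 = 3

Thursday, July 31


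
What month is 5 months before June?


June is month 6
6 - 5 = 1

January


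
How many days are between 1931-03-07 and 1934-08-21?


From 1931-03-07 to 1934-08-21
1931-03-07: days before March = 31 + 28 = 59 (1931 is not a leap year); day of year = 59 + 7 = 66
1934-08-21: days before August = 31 + 28 + 31 + 30 + 31 + 30 + 31 = 212 (1934 is not a leap year); day of year = 212 + 21 = 233
Rest of 1931: 365 - 66 = 299
Full years 1932 (366), 1933 (365): 731
Total = 299 + 731 + 233 = 1263

1263 days


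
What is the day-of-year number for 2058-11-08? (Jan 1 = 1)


Date: November 8, 2058
Days in months 1 through 10: 304
Plus 8 days in November

Day of year: 312


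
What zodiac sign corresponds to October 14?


Date: October 14
Conventional tropical zodiac dates: Libra from September 23 onward; Scorpio starts October 23
October 14 falls within the Libra range

Libra


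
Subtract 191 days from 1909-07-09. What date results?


Start: 1909-07-09, subtract 191 days
Back 9 days from July 9 reaches June 30, 1909 -> 182 left
June 1909 has 30 days -> back to May 31, 1909 -> 152 left
May 1909 has 31 days -> back to April 30, 1909 -> 121 left
April 1909 has 30 days -> back to March 31, 1909 -> 91 left
March 1909 has 31 days -> back to February 28, 1909 -> 60 left
February 1909 has 28 days -> back to January 31, 1909 -> 32 left
January 1909 has 31 days -> back to December 31, 1908 -> 1 left
December 1908: 31 - 1 = 30 -> lands on December 30

Result: 1908-12-30


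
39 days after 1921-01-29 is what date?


Start: 1921-01-29, add 39 days
January 1921 has 31 days: 31 - 29 = 2 days to January 31 -> 37 left
February 1921 has 28 days -> 9 left
March 1921: 9 <= 31 -> lands on March 9

Result: 1921-03-09


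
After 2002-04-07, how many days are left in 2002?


Day of year: 97 of 365
Remaining = 365 - 97

268 days


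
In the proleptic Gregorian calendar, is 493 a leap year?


Gregorian leap year rule: divisible by 4, but not by 100, unless also by 400.
493 is not divisible by 4 -> not a leap year

No


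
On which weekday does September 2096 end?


September 2096 has 30 days
Anchor: Jan 1, 2096. With p = 2096 - 1 = 2095: (p + p//4 - p//100 + p//400) mod 7 = (2095 + 523 - 20 + 5) mod 7 = 2603 mod 7 = 6 -> Sunday (Mon=0 ... Sun=6)
Days before September (Jan-Aug): 244; September 1 index = (6 + 244) mod 7 = 5 -> Saturday
Last day offset: 30 - 1 = 29 days
Weekday index = (5 + 29) mod 7 = 6

Sunday, September 30


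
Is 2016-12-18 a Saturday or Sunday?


Anchor: Jan 1, 2016. With p = 2016 - 1 = 2015: (p + p//4 - p//100 + p//400) mod 7 = (2015 + 503 - 20 + 5) mod 7 = 2503 mod 7 = 4 -> Friday (Mon=0 ... Sun=6)
Day of year: 353; offset = 352
Weekday index = (4 + 352) mod 7 = 6 -> Sunday
Weekend days: Saturday, Sunday

Yes


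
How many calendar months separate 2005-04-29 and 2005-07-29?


From April 2005 to July 2005
0 years * 12 = 0 months, plus 3 months = 3

3 months


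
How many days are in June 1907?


June 1907

30 days


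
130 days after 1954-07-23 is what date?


Start: 1954-07-23, add 130 days
July 1954 has 31 days: 31 - 23 = 8 days to July 31 -> 122 left
August 1954 has 31 days -> 91 left
September 1954 has 30 days -> 61 left
October 1954 has 31 days -> 30 left
November 1954: 30 <= 30 -> lands on November 30

Result: 1954-11-30


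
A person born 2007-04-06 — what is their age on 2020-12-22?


Birth: 2007-04-06
Reference: 2020-12-22
Year difference: 2020 - 2007 = 13

13 years old


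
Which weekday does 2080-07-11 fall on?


Date: July 11, 2080
Anchor: Jan 1, 2080. With p = 2080 - 1 = 2079: (p + p//4 - p//100 + p//400) mod 7 = (2079 + 519 - 20 + 5) mod 7 = 2583 mod 7 = 0 -> Monday (Mon=0 ... Sun=6)
Days before July (Jan-Jun): 182; offset = 182 + 11 - 1 = 192
Weekday index = (0 + 192) mod 7 = 3

Day of the week: Thursday


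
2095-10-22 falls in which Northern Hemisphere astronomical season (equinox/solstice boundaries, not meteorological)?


Date: October 22
Astronomical Autumn (approx.; exact equinox/solstice day varies by year): September 22 to December 20
October 22 falls within the Autumn window

Autumn


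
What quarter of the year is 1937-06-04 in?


Month: June (month 6)
Q1: Jan-Mar, Q2: Apr-Jun, Q3: Jul-Sep, Q4: Oct-Dec

Q2


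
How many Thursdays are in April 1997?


April 1997 has 30 days
Anchor: Jan 1, 1997. With p = 1997 - 1 = 1996: (p + p//4 - p//100 + p//400) mod 7 = (1996 + 499 - 19 + 4) mod 7 = 2480 mod 7 = 2 -> Wednesday (Mon=0 ... Sun=6)
Days before April (Jan-Mar): 90; April 1 index = (2 + 90) mod 7 = 1 -> Tuesday
First Thursday is April 3
Thursdays: 3, 10, 17, 24

4 Thursdays


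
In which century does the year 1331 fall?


Century = (year - 1) // 100 + 1
= (1331 - 1) // 100 + 1
= 1330 // 100 + 1
= 13 + 1

14th century


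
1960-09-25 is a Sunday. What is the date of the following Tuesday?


Current: Sunday
Target: Tuesday
Days ahead: 2

Next Tuesday: 1960-09-27
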